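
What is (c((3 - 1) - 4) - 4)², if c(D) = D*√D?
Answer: 8 + 16*I*√2 ≈ 8.0 + 22.627*I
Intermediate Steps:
c(D) = D^(3/2)
(c((3 - 1) - 4) - 4)² = (((3 - 1) - 4)^(3/2) - 4)² = ((2 - 4)^(3/2) - 4)² = ((-2)^(3/2) - 4)² = (-2*I*√2 - 4)² = (-4 - 2*I*√2)²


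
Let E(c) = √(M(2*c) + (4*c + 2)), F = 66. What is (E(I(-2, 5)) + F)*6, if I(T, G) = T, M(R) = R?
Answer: 396 + 6*I*√10 ≈ 396.0 + 18.974*I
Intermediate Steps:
E(c) = √(2 + 6*c) (E(c) = √(2*c + (4*c + 2)) = √(2*c + (2 + 4*c)) = √(2 + 6*c))
(E(I(-2, 5)) + F)*6 = (√(2 + 6*(-2)) + 66)*6 = (√(2 - 12) + 66)*6 = (√(-10) + 66)*6 = (I*√10 + 66)*6 = (66 + I*√10)*6 = 396 + 6*I*√10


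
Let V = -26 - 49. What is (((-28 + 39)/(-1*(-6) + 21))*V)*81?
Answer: -2475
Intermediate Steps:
V = -75
(((-28 + 39)/(-1*(-6) + 21))*V)*81 = (((-28 + 39)/(-1*(-6) + 21))*(-75))*81 = ((11/(6 + 21))*(-75))*81 = ((11/27)*(-75))*81 = -275/9*81 = -2475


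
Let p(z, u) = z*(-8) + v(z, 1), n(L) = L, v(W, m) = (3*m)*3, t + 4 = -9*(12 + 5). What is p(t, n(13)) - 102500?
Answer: -101235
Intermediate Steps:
t = -157 (t = -4 - 9*(12 + 5) = -4 - 9*17 = -4 - 153 = -157)
v(W, m) = 9*m
p(z, u) = 9 - 8*z (p(z, u) = z*(-8) + 9*1 = -8*z + 9 = 9 - 8*z)
p(t, n(13)) - 102500 = (9 - 8*(-157)) - 102500 = (9 + 1256) - 102500 = 1265 - 102500 = -101235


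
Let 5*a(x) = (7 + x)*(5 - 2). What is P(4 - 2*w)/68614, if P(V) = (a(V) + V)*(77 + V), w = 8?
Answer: -75/5278 ≈ -0.014210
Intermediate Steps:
a(x) = 21/5 + 3*x/5 (a(x) = ((7 + x)*(5 - 2))/5 = ((7 + x)*3)/5 = (21 + 3*x)/5 = 21/5 + 3*x/5)
P(V) = (77 + V)*(21/5 + 8*V/5) (P(V) = ((21/5 + 3*V/5) + V)*(77 + V) = (21/5 + 8*V/5)*(77 + V) = (77 + V)*(21/5 + 8*V/5))
P(4 - 2*w)/68614 = (1617/5 + 8*(4 - 2*8)²/5 + 637*(4 - 2*8)/5)/68614 = (1617/5 + 8*(4 - 16)²/5 + 637*(4 - 16)/5)*(1/68614) = (1617/5 + (8/5)*(-12)² + (637/5)*(-12))*(1/68614) = (1617/5 + (8/5)*144 - 7644/5)*(1/68614) = (1617/5 + 1152/5 - 7644/5)*(1/68614) = -975*1/68614 = -75/5278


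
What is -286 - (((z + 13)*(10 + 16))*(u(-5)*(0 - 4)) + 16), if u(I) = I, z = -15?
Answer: 738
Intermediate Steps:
-286 - (((z + 13)*(10 + 16))*(u(-5)*(0 - 4)) + 16) = -286 - (((-15 + 13)*(10 + 16))*(-5*(0 - 4)) + 16) = -286 - ((-2*26)*(-5*(-4)) + 16) = -286 - (-52*20 + 16) = -286 - (-1040 + 16) = -286 - 1*(-1024) = -286 + 1024 = 738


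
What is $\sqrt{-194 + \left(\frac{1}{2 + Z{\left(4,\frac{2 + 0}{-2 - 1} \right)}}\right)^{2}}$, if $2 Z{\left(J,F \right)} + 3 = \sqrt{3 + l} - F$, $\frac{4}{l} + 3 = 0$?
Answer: $i \sqrt{1931 + 485 \sqrt{15}} - \frac{i \sqrt{15} \sqrt{1931 + 485 \sqrt{15}}}{5} \approx 13.912 i$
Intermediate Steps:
$l = - \frac{4}{3}$ ($l = \frac{4}{-3 + 0} = \frac{4}{-3} = 4 \left(- \frac{1}{3}\right) = - \frac{4}{3} \approx -1.3333$)
$Z{\left(J,F \right)} = - \frac{3}{2} - \frac{F}{2} + \frac{\sqrt{15}}{6}$ ($Z{\left(J,F \right)} = - \frac{3}{2} + \frac{\sqrt{3 - \frac{4}{3}} - F}{2} = - \frac{3}{2} + \frac{\sqrt{\frac{5}{3}} - F}{2} = - \frac{3}{2} + \frac{\frac{\sqrt{15}}{3} - F}{2} = - \frac{3}{2} + \frac{- F + \frac{\sqrt{15}}{3}}{2} = - \frac{3}{2} - \left(\frac{F}{2} - \frac{\sqrt{15}}{6}\right) = - \frac{3}{2} - \frac{F}{2} + \frac{\sqrt{15}}{6}$)
$\sqrt{-194 + \left(\frac{1}{2 + Z{\left(4,\frac{2 + 0}{-2 - 1} \right)}}\right)^{2}} = \sqrt{-194 + \left(\frac{1}{2 - \left(\frac{3}{2} - \frac{\sqrt{15}}{6} + \frac{2 + 0}{2 \left(-2 - 1\right)}\right)}\right)^{2}} = \sqrt{-194 + \left(\frac{1}{2 - \left(\frac{3}{2} - \frac{\sqrt{15}}{6} + \frac{1}{2} \cdot 2 \frac{1}{-3}\right)}\right)^{2}} = \sqrt{-194 + \left(\frac{1}{2 - \left(\frac{3}{2} - \frac{\sqrt{15}}{6} + \frac{1}{2} \cdot 2 \left(- \frac{1}{3}\right)\right)}\right)^{2}} = \sqrt{-194 + \left(\frac{1}{2 - \left(\frac{7}{6} - \frac{\sqrt{15}}{6}\right)}\right)^{2}} = \sqrt{-194 + \left(\frac{1}{\frac{5}{6} + \frac{\sqrt{15}}{6}}\right)^{2}} = \sqrt{-194 + \frac{1}{\left(\frac{5}{6} + \frac{\sqrt{15}}{6}\right)^{2}}}$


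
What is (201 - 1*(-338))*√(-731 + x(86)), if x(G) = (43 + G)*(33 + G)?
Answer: 1078*√3655 ≈ 65172.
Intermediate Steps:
x(G) = (33 + G)*(43 + G)
(201 - 1*(-338))*√(-731 + x(86)) = (201 - 1*(-338))*√(-731 + (1419 + 86² + 76*86)) = (201 + 338)*√(-731 + (1419 + 7396 + 6536)) = 539*√(-731 + 15351) = 539*√14620 = 539*(2*√3655) = 1078*√3655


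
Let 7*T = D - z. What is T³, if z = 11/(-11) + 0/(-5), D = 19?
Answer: 8000/343 ≈ 23.324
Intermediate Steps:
z = -1 (z = 11*(-1/11) + 0*(-⅕) = -1 + 0 = -1)
T = 20/7 (T = (19 - 1*(-1))/7 = (19 + 1)/7 = (⅐)*20 = 20/7 ≈ 2.8571)
T³ = (20/7)³ = 8000/343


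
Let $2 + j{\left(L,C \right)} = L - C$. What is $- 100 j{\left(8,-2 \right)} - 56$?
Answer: $-856$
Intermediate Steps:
$j{\left(L,C \right)} = -2 + L - C$ ($j{\left(L,C \right)} = -2 - \left(C - L\right) = -2 + L - C$)
$- 100 j{\left(8,-2 \right)} - 56 = - 100 \left(-2 + 8 - -2\right) - 56 = - 100 \left(-2 + 8 + 2\right) - 56 = \left(-100\right) 8 - 56 = -800 - 56 = -856$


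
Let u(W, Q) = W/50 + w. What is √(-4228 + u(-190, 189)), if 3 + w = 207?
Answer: 7*I*√2055/5 ≈ 63.465*I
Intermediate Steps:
w = 204 (w = -3 + 207 = 204)
u(W, Q) = 204 + W/50 (u(W, Q) = W/50 + 204 = 204 + W/50)
√(-4228 + u(-190, 189)) = √(-4228 + (204 + (1/50)*(-190))) = √(-4228 + (204 - 19/5)) = √(-4228 + 1001/5) = √(-20139/5) = 7*I*√2055/5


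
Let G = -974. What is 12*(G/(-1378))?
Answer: 5844/689 ≈ 8.4819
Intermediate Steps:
12*(G/(-1378)) = 12*(-974/(-1378)) = 12*(-974*(-1/1378)) = 12*(487/689) = 5844/689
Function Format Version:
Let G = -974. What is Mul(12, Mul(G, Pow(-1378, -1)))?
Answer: Rational(5844, 689) ≈ 8.4819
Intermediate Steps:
Mul(12, Mul(G, Pow(-1378, -1))) = Mul(12, Mul(-974, Pow(-1378, -1))) = Mul(12, Mul(-974, Rational(-1, 1378))) = Mul(12, Rational(487, 689)) = Rational(5844, 689)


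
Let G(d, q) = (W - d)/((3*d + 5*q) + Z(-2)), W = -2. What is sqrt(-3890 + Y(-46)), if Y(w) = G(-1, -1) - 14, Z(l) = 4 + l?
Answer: I*sqrt(140538)/6 ≈ 62.481*I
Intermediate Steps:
G(d, q) = (-2 - d)/(2 + 3*d + 5*q) (G(d, q) = (-2 - d)/((3*d + 5*q) + (4 - 2)) = (-2 - d)/((3*d + 5*q) + 2) = (-2 - d)/(2 + 3*d + 5*q))
Y(w) = -83/6 (Y(w) = (-2 - 1*(-1))/(2 + 3*(-1) + 5*(-1)) - 14 = (-2 + 1)/(2 - 3 - 5) - 14 = -1/(-6) - 14 = -1/6*(-1) - 14 = 1/6 - 14 = -83/6)
sqrt(-3890 + Y(-46)) = sqrt(-3890 - 83/6) = sqrt(-23423/6) = I*sqrt(140538)/6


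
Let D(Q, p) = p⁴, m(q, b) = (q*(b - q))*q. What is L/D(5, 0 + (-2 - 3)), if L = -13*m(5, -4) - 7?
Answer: 2918/625 ≈ 4.6688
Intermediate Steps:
m(q, b) = q²*(b - q)
L = 2918 (L = -13*5²*(-4 - 1*5) - 7 = -325*(-4 - 5) - 7 = -325*(-9) - 7 = -13*(-225) - 7 = 2925 - 7 = 2918)
L/D(5, 0 + (-2 - 3)) = 2918/((0 + (-2 - 3))⁴) = 2918/((0 - 5)⁴) = 2918/((-5)⁴) = 2918/625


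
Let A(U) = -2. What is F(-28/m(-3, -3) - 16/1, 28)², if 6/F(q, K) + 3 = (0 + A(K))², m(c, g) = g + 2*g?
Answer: 36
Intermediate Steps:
m(c, g) = 3*g
F(q, K) = 6 (F(q, K) = 6/(-3 + (0 - 2)²) = 6/(-3 + (-2)²) = 6/(-3 + 4) = 6/1 = 6*1 = 6)
F(-28/m(-3, -3) - 16/1, 28)² = 6² = 36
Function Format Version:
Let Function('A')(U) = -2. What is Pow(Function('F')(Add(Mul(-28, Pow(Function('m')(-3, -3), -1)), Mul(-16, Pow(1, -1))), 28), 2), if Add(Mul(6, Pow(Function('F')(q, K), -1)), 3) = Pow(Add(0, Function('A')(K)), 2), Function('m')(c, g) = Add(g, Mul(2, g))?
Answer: 36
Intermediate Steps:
Function('m')(c, g) = Mul(3, g)
Function('F')(q, K) = 6 (Function('F')(q, K) = Mul(6, Pow(Add(-3, Pow(Add(0, -2), 2)), -1)) = Mul(6, Pow(Add(-3, Pow(-2, 2)), -1)) = Mul(6, Pow(Add(-3, 4), -1)) = Mul(6, Pow(1, -1)) = Mul(6, 1) = 6)
Pow(Function('F')(Add(Mul(-28, Pow(Function('m')(-3, -3), -1)), Mul(-16, Pow(1, -1))), 28), 2) = Pow(6, 2) = 36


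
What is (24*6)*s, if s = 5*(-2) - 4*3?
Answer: -3168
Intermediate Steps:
s = -22 (s = -10 - 12 = -22)
(24*6)*s = (24*6)*(-22) = 144*(-22) = -3168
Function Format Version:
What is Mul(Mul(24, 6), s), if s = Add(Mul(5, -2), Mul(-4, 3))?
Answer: -3168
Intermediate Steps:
s = -22 (s = Add(-10, -12) = -22)
Mul(Mul(24, 6), s) = Mul(Mul(24, 6), -22) = Mul(144, -22) = -3168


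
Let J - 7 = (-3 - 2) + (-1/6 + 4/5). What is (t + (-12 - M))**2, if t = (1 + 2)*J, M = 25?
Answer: 84681/100 ≈ 846.81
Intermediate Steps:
J = 79/30 (J = 7 + ((-3 - 2) + (-1/6 + 4/5)) = 7 + (-5 + (-1*1/6 + 4*(1/5))) = 7 + (-5 + (-1/6 + 4/5)) = 7 + (-5 + 19/30) = 7 - 131/30 = 79/30 ≈ 2.6333)
t = 79/10 (t = (1 + 2)*(79/30) = 3*(79/30) = 79/10 ≈ 7.9000)
(t + (-12 - M))**2 = (79/10 + (-12 - 1*25))**2 = (79/10 + (-12 - 25))**2 = (79/10 - 37)**2 = (-291/10)**2 = 84681/100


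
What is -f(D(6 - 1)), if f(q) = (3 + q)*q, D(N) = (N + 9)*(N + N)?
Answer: -20020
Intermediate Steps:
D(N) = 2*N*(9 + N) (D(N) = (9 + N)*(2*N) = 2*N*(9 + N))
f(q) = q*(3 + q)
-f(D(6 - 1)) = -2*(6 - 1)*(9 + (6 - 1))*(3 + 2*(6 - 1)*(9 + (6 - 1))) = -2*5*(9 + 5)*(3 + 2*5*(9 + 5)) = -2*5*14*(3 + 2*5*14) = -140*(3 + 140) = -140*143 = -1*20020 = -20020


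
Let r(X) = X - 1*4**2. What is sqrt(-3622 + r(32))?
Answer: I*sqrt(3606) ≈ 60.05*I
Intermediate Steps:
r(X) = -16 + X (r(X) = X - 1*16 = X - 16 = -16 + X)
sqrt(-3622 + r(32)) = sqrt(-3622 + (-16 + 32)) = sqrt(-3622 + 16) = sqrt(-3606) = I*sqrt(3606)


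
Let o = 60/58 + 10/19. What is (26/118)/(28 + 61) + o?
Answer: 4523023/2893301 ≈ 1.5633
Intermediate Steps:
o = 860/551 (o = 60*(1/58) + 10*(1/19) = 30/29 + 10/19 = 860/551 ≈ 1.5608)
(26/118)/(28 + 61) + o = (26/118)/(28 + 61) + 860/551 = (26*(1/118))/89 + 860/551 = (13/59)*(1/89) + 860/551 = 13/5251 + 860/551 = 4523023/2893301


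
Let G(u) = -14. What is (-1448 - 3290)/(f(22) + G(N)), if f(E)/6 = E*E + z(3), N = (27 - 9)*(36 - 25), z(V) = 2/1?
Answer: -2369/1451 ≈ -1.6327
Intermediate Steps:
z(V) = 2 (z(V) = 2*1 = 2)
N = 198 (N = 18*11 = 198)
f(E) = 12 + 6*E² (f(E) = 6*(E*E + 2) = 6*(E² + 2) = 6*(2 + E²) = 12 + 6*E²)
(-1448 - 3290)/(f(22) + G(N)) = (-1448 - 3290)/((12 + 6*22²) - 14) = -4738/((12 + 6*484) - 14) = -4738/((12 + 2904) - 14) = -4738/(2916 - 14) = -4738/2902 = -4738*1/2902 = -2369/1451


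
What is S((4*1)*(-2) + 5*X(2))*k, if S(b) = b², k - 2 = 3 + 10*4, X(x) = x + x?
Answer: 6480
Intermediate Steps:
X(x) = 2*x
k = 45 (k = 2 + (3 + 10*4) = 2 + (3 + 40) = 2 + 43 = 45)
S((4*1)*(-2) + 5*X(2))*k = ((4*1)*(-2) + 5*(2*2))²*45 = (4*(-2) + 5*4)²*45 = (-8 + 20)²*45 = 12²*45 = 144*45 = 6480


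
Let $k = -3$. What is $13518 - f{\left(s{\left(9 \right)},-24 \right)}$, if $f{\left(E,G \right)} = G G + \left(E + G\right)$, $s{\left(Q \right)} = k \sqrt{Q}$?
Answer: $12975$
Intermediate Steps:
$s{\left(Q \right)} = - 3 \sqrt{Q}$
$f{\left(E,G \right)} = E + G + G^{2}$ ($f{\left(E,G \right)} = G^{2} + \left(E + G\right) = E + G + G^{2}$)
$13518 - f{\left(s{\left(9 \right)},-24 \right)} = 13518 - \left(- 3 \sqrt{9} - 24 + \left(-24\right)^{2}\right) = 13518 - \left(\left(-3\right) 3 - 24 + 576\right) = 13518 - \left(-9 - 24 + 576\right) = 13518 - 543 = 12975$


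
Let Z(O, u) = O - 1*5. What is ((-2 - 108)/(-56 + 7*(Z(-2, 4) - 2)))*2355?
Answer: 259050/119 ≈ 2176.9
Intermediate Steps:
Z(O, u) = -5 + O (Z(O, u) = O - 5 = -5 + O)
((-2 - 108)/(-56 + 7*(Z(-2, 4) - 2)))*2355 = ((-2 - 108)/(-56 + 7*((-5 - 2) - 2)))*2355 = -110/(-56 + 7*(-7 - 2))*2355 = -110/(-56 + 7*(-9))*2355 = -110/(-56 - 63)*2355 = -110/(-119)*2355 = -110*(-1/119)*2355 = (110/119)*2355 = 259050/119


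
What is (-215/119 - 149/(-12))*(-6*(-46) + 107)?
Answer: 5802833/1428 ≈ 4063.6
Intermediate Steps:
(-215/119 - 149/(-12))*(-6*(-46) + 107) = (-215*1/119 - 149*(-1/12))*(276 + 107) = (-215/119 + 149/12)*383 = (15151/1428)*383 = 5802833/1428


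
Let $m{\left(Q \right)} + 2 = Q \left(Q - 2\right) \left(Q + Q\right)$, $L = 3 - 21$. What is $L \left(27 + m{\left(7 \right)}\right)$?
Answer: $-9270$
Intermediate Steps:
$L = -18$ ($L = 3 - 21 = -18$)
$m{\left(Q \right)} = -2 + 2 Q^{2} \left(-2 + Q\right)$ ($m{\left(Q \right)} = -2 + Q \left(Q - 2\right) \left(Q + Q\right) = -2 + Q \left(-2 + Q\right) 2 Q = -2 + 2 Q^{2} \left(-2 + Q\right)$)
$L \left(27 + m{\left(7 \right)}\right) = - 18 \left(27 - \left(2 - 686 + 196\right)\right) = - 18 \left(27 - -488\right) = - 18 \left(27 + 488\right) = \left(-18\right) 515 = -9270$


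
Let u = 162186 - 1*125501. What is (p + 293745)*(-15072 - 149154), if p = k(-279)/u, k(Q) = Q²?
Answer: -1769717960799516/36685 ≈ -4.8241e+10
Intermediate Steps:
u = 36685 (u = 162186 - 125501 = 36685)
p = 77841/36685 (p = (-279)²/36685 = 77841*(1/36685) = 77841/36685 ≈ 2.1219)
(p + 293745)*(-15072 - 149154) = (77841/36685 + 293745)*(-15072 - 149154) = (10776113166/36685)*(-164226) = -1769717960799516/36685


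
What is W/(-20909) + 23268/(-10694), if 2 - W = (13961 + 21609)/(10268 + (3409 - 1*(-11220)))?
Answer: -865200487030/397642161633 ≈ -2.1758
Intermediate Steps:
W = 14224/24897 (W = 2 - (13961 + 21609)/(10268 + (3409 - 1*(-11220))) = 2 - 35570/(10268 + (3409 + 11220)) = 2 - 35570/(10268 + 14629) = 2 - 35570/24897 = 14224/24897 ≈ 0.57131)
W/(-20909) + 23268/(-10694) = (14224/24897)/(-20909) + 23268/(-10694) = (14224/24897)*(-1/20909) + 23268*(-1/10694) = -2032/74367339 - 11634/5347 = -865200487030/397642161633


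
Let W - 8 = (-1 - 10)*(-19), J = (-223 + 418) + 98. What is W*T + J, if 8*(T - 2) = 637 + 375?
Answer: 56355/2 ≈ 28178.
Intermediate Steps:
J = 293 (J = 195 + 98 = 293)
W = 217 (W = 8 + (-1 - 10)*(-19) = 8 - 11*(-19) = 8 + 209 = 217)
T = 257/2 (T = 2 + (637 + 375)/8 = 2 + (⅛)*1012 = 2 + 253/2 = 257/2 ≈ 128.50)
W*T + J = 217*(257/2) + 293 = 55769/2 + 293 = 56355/2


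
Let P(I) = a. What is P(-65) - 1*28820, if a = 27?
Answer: -28793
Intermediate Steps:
P(I) = 27
P(-65) - 1*28820 = 27 - 1*28820 = 27 - 28820 = -28793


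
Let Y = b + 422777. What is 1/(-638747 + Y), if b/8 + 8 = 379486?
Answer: 1/2819854 ≈ 3.5463e-7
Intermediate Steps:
b = 3035824 (b = -64 + 8*379486 = -64 + 3035888 = 3035824)
Y = 3458601 (Y = 3035824 + 422777 = 3458601)
1/(-638747 + Y) = 1/(-638747 + 3458601) = 1/2819854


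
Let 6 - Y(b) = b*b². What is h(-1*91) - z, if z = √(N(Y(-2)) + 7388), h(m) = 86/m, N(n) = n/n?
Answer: -86/91 - 3*√821 ≈ -86.904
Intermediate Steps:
Y(b) = 6 - b³ (Y(b) = 6 - b*b² = 6 - b³)
N(n) = 1
z = 3*√821 (z = √(1 + 7388) = √7389 = 3*√821 ≈ 85.959)
h(-1*91) - z = 86/((-1*91)) - 3*√821 = 86/(-91) - 3*√821 = 86*(-1/91) - 3*√821 = -86/91 - 3*√821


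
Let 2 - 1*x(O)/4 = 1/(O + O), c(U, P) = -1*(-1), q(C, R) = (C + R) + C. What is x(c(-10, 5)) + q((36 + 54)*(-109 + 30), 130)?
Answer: -14084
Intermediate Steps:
q(C, R) = R + 2*C
c(U, P) = 1
x(O) = 8 - 2/O (x(O) = 8 - 4/(O + O) = 8 - 4*1/(2*O) = 8 - 2/O)
x(c(-10, 5)) + q((36 + 54)*(-109 + 30), 130) = (8 - 2/1) + (130 + 2*((36 + 54)*(-109 + 30))) = (8 - 2*1) + (130 + 2*(90*(-79))) = (8 - 2) + (130 + 2*(-7110)) = 6 + (130 - 14220) = 6 - 14090 = -14084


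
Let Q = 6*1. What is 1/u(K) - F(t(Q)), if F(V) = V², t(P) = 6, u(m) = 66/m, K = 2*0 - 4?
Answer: -1190/33 ≈ -36.061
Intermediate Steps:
K = -4 (K = 0 - 4 = -4)
Q = 6
1/u(K) - F(t(Q)) = 1/(66/(-4)) - 1*6² = 1/(66*(-¼)) - 1*36 = 1/(-33/2) - 36 = -2/33 - 36 = -1190/33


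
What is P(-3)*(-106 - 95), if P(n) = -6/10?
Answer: 603/5 ≈ 120.60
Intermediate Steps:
P(n) = -⅗ (P(n) = -6*⅒ = -⅗)
P(-3)*(-106 - 95) = -3*(-106 - 95)/5 = -⅗*(-201) = 603/5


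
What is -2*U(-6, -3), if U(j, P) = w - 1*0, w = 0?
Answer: 0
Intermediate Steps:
U(j, P) = 0 (U(j, P) = 0 - 1*0 = 0 + 0 = 0)
-2*U(-6, -3) = -2*0 = 0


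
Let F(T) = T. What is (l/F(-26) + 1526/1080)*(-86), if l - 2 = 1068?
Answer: 11996183/3510 ≈ 3417.7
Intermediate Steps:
l = 1070 (l = 2 + 1068 = 1070)
(l/F(-26) + 1526/1080)*(-86) = (1070/(-26) + 1526/1080)*(-86) = (1070*(-1/26) + 1526*(1/1080))*(-86) = (-535/13 + 763/540)*(-86) = -278981/7020*(-86) = 11996183/3510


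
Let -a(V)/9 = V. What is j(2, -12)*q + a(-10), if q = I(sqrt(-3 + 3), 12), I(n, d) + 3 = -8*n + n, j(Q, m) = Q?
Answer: 84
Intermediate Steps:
a(V) = -9*V
I(n, d) = -3 - 7*n (I(n, d) = -3 + (-8*n + n) = -3 - 7*n)
q = -3 (q = -3 - 7*sqrt(-3 + 3) = -3 - 7*sqrt(0) = -3 - 7*0 = -3 + 0 = -3)
j(2, -12)*q + a(-10) = 2*(-3) - 9*(-10) = -6 + 90 = 84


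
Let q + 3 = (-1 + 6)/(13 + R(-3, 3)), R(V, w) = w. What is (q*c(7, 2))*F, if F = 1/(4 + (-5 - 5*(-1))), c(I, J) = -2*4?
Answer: 43/8 ≈ 5.3750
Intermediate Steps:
c(I, J) = -8
q = -43/16 (q = -3 + (-1 + 6)/(13 + 3) = -3 + 5/16 = -43/16 ≈ -2.6875)
F = ¼ (F = 1/(4 + (-5 + 5)) = 1/(4 + 0) = 1/4 = ¼ ≈ 0.25000)
(q*c(7, 2))*F = -43/16*(-8)*(¼) = (43/2)*(¼) = 43/8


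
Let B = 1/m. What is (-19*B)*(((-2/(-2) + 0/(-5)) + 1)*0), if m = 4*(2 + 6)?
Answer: 0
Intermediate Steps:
m = 32 (m = 4*8 = 32)
B = 1/32 ≈ 0.031250
(-19*B)*(((-2/(-2) + 0/(-5)) + 1)*0) = (-19*1/32)*(((-2/(-2) + 0/(-5)) + 1)*0) = -19*((-2*(-½) + 0*(-⅕)) + 1)*0/32 = -19*((1 + 0) + 1)*0/32 = -19*(1 + 1)*0/32 = -19*0/16 = -19/32*0 = 0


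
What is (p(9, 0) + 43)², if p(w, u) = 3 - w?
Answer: 1369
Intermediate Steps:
(p(9, 0) + 43)² = ((3 - 1*9) + 43)² = ((3 - 9) + 43)² = (-6 + 43)² = 37² = 1369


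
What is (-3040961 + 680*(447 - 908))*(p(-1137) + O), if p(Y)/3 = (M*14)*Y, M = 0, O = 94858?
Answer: -318195564378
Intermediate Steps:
p(Y) = 0 (p(Y) = 3*((0*14)*Y) = 3*(0*Y) = 3*0 = 0)
(-3040961 + 680*(447 - 908))*(p(-1137) + O) = (-3040961 + 680*(447 - 908))*(0 + 94858) = (-3040961 + 680*(-461))*94858 = (-3040961 - 313480)*94858 = -3354441*94858 = -318195564378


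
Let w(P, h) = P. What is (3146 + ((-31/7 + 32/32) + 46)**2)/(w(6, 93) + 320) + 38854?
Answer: 310448377/7987 ≈ 38869.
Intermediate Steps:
(3146 + ((-31/7 + 32/32) + 46)**2)/(w(6, 93) + 320) + 38854 = (3146 + ((-31/7 + 32/32) + 46)**2)/(6 + 320) + 38854 = (3146 + ((-31*1/7 + 32*(1/32)) + 46)**2)/326 + 38854 = (3146 + ((-31/7 + 1) + 46)**2)*(1/326) + 38854 = (3146 + (-24/7 + 46)**2)*(1/326) + 38854 = (3146 + (298/7)**2)*(1/326) + 38854 = (3146 + 88804/49)*(1/326) + 38854 = (242958/49)*(1/326) + 38854 = 121479/7987 + 38854 = 310448377/7987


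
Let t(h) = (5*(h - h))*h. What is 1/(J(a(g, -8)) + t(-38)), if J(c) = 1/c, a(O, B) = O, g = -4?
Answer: -4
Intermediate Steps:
t(h) = 0 (t(h) = (5*0)*h = 0*h = 0)
1/(J(a(g, -8)) + t(-38)) = 1/(1/(-4) + 0) = 1/(-¼ + 0) = 1/(-¼) = -4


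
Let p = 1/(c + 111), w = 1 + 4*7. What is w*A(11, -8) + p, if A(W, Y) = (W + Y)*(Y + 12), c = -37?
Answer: 25753/74 ≈ 348.01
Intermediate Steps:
A(W, Y) = (12 + Y)*(W + Y) (A(W, Y) = (W + Y)*(12 + Y) = (12 + Y)*(W + Y))
w = 29 (w = 1 + 28 = 29)
p = 1/74 (p = 1/(-37 + 111) = 1/74 ≈ 0.013514)
w*A(11, -8) + p = 29*((-8)**2 + 12*11 + 12*(-8) + 11*(-8)) + 1/74 = 29*(64 + 132 - 96 - 88) + 1/74 = 29*12 + 1/74 = 348 + 1/74 = 25753/74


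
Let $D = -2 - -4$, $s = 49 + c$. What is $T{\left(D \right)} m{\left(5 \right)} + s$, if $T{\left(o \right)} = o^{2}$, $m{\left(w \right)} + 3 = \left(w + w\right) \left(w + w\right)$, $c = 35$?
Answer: $472$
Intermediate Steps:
$m{\left(w \right)} = -3 + 4 w^{2}$ ($m{\left(w \right)} = -3 + \left(w + w\right) \left(w + w\right) = -3 + 2 w 2 w = -3 + 4 w^{2}$)
$s = 84$ ($s = 49 + 35 = 84$)
$D = 2$ ($D = -2 + 4 = 2$)
$T{\left(D \right)} m{\left(5 \right)} + s = 2^{2} \left(-3 + 4 \cdot 5^{2}\right) + 84 = 4 \left(-3 + 4 \cdot 25\right) + 84 = 4 \left(-3 + 100\right) + 84 = 4 \cdot 97 + 84 = 388 + 84 = 472$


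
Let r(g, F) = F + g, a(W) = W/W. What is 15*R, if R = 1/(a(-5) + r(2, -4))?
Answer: -15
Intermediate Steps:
a(W) = 1
R = -1 (R = 1/(1 + (-4 + 2)) = 1/(1 - 2) = 1/(-1) = -1)
15*R = 15*(-1) = -15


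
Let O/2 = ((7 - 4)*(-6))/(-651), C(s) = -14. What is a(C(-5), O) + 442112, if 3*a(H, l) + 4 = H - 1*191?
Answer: 1326127/3 ≈ 4.4204e+5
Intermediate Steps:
O = 12/217 (O = 2*(((7 - 4)*(-6))/(-651)) = 2*((3*(-6))*(-1/651)) = 2*(-18*(-1/651)) = 2*(6/217) = 12/217 ≈ 0.055300)
a(H, l) = -65 + H/3 (a(H, l) = -4/3 + (H - 1*191)/3 = -4/3 + (H - 191)/3 = -4/3 + (-191 + H)/3 = -4/3 + (-191/3 + H/3) = -65 + H/3)
a(C(-5), O) + 442112 = (-65 + (⅓)*(-14)) + 442112 = (-65 - 14/3) + 442112 = -209/3 + 442112 = 1326127/3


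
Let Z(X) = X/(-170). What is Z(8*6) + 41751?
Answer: 3548811/85 ≈ 41751.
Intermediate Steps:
Z(X) = -X/170 (Z(X) = X*(-1/170) = -X/170)
Z(8*6) + 41751 = -4*6/85 + 41751 = -1/170*48 + 41751 = -24/85 + 41751 = 3548811/85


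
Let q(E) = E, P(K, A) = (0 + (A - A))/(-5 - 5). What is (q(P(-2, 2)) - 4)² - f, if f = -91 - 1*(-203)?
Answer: -96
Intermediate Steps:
P(K, A) = 0 (P(K, A) = (0 + 0)/(-10) = 0*(-⅒) = 0)
f = 112 (f = -91 + 203 = 112)
(q(P(-2, 2)) - 4)² - f = (0 - 4)² - 1*112 = (-4)² - 112 = 16 - 112 = -96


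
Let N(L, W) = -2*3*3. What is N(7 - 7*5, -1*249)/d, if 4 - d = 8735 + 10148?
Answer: 6/6293 ≈ 0.00095344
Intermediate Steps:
d = -18879 (d = 4 - (8735 + 10148) = 4 - 1*18883 = 4 - 18883 = -18879)
N(L, W) = -18 (N(L, W) = -6*3 = -18)
N(7 - 7*5, -1*249)/d = -18/(-18879) = -18*(-1/18879) = 6/6293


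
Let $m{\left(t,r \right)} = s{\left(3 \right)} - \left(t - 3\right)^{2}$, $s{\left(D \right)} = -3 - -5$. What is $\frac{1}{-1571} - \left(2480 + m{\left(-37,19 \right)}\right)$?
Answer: $- \frac{1385623}{1571} \approx -882.0$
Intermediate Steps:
$s{\left(D \right)} = 2$ ($s{\left(D \right)} = -3 + 5 = 2$)
$m{\left(t,r \right)} = 2 - \left(-3 + t\right)^{2}$ ($m{\left(t,r \right)} = 2 - \left(t - 3\right)^{2} = 2 - \left(-3 + t\right)^{2}$)
$\frac{1}{-1571} - \left(2480 + m{\left(-37,19 \right)}\right) = \frac{1}{-1571} - \left(2480 + \left(2 - \left(-3 - 37\right)^{2}\right)\right) = - \frac{1}{1571} - \left(2480 + \left(2 - \left(-40\right)^{2}\right)\right) = - \frac{1}{1571} - \left(2480 + \left(2 - 1600\right)\right) = - \frac{1}{1571} - \left(2480 - 1598\right) = - \frac{1}{1571} - 882 = - \frac{1385623}{1571}$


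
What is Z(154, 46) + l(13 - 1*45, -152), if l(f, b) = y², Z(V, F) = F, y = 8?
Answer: 110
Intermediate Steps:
l(f, b) = 64 (l(f, b) = 8² = 64)
Z(154, 46) + l(13 - 1*45, -152) = 46 + 64 = 110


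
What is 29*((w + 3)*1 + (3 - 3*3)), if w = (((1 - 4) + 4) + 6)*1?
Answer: 116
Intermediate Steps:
w = 7 (w = ((-3 + 4) + 6)*1 = (1 + 6)*1 = 7*1 = 7)
29*((w + 3)*1 + (3 - 3*3)) = 29*((7 + 3)*1 + (3 - 3*3)) = 29*(10*1 + (3 - 9)) = 29*(10 - 6) = 29*4 = 116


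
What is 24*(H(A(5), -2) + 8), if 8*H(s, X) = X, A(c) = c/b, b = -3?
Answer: 186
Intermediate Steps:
A(c) = -c/3 (A(c) = c/(-3) = c*(-⅓) = -c/3)
H(s, X) = X/8
24*(H(A(5), -2) + 8) = 24*((⅛)*(-2) + 8) = 24*(-¼ + 8) = 24*(31/4) = 186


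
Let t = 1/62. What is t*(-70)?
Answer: -35/31 ≈ -1.1290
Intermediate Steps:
t = 1/62 ≈ 0.016129
t*(-70) = (1/62)*(-70) = -35/31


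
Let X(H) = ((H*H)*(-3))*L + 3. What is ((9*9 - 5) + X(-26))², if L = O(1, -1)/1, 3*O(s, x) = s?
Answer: 356409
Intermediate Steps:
O(s, x) = s/3
L = ⅓ (L = ((⅓)*1)/1 = (⅓)*1 = ⅓ ≈ 0.33333)
X(H) = 3 - H² (X(H) = ((H*H)*(-3))*(⅓) + 3 = (H²*(-3))*(⅓) + 3 = -3*H²*(⅓) + 3 = -H² + 3 = 3 - H²)
((9*9 - 5) + X(-26))² = ((9*9 - 5) + (3 - 1*(-26)²))² = ((81 - 5) + (3 - 1*676))² = (76 + (3 - 676))² = (76 - 673)² = (-597)² = 356409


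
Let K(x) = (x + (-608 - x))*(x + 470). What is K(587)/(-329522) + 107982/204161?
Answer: 83393868110/33637770521 ≈ 2.4792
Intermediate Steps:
K(x) = -285760 - 608*x (K(x) = -608*(470 + x) = -285760 - 608*x)
K(587)/(-329522) + 107982/204161 = (-285760 - 608*587)/(-329522) + 107982/204161 = (-285760 - 356896)*(-1/329522) + 107982*(1/204161) = -642656*(-1/329522) + 107982/204161 = 321328/164761 + 107982/204161 = 83393868110/33637770521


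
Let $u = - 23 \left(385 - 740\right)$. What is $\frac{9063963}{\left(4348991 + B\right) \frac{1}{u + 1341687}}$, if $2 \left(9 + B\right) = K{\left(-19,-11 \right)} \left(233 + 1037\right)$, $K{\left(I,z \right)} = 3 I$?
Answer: $\frac{12235008583476}{4312787} \approx 2.8369 \cdot 10^{6}$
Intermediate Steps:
$u = 8165$ ($u = \left(-23\right) \left(-355\right) = 8165$)
$B = -36204$ ($B = -9 + \frac{3 \left(-19\right) \left(233 + 1037\right)}{2} = -9 + \frac{\left(-57\right) 1270}{2} = -9 + \frac{1}{2} \left(-72390\right) = -9 - 36195 = -36204$)
$\frac{9063963}{\left(4348991 + B\right) \frac{1}{u + 1341687}} = \frac{9063963}{\left(4348991 - 36204\right) \frac{1}{8165 + 1341687}} = \frac{9063963}{4312787 \cdot \frac{1}{1349852}} = \frac{9063963}{\frac{4312787}{1349852}} = 9063963 \cdot \frac{1349852}{4312787} = \frac{12235008583476}{4312787}$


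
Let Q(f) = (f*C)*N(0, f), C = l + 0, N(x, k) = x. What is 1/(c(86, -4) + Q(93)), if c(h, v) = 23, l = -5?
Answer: 1/23 ≈ 0.043478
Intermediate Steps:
C = -5 (C = -5 + 0 = -5)
Q(f) = 0 (Q(f) = (f*(-5))*0 = -5*f*0 = 0)
1/(c(86, -4) + Q(93)) = 1/(23 + 0) = 1/23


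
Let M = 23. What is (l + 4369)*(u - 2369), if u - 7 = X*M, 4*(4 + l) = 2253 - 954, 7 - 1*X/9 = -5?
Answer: 1144299/2 ≈ 5.7215e+5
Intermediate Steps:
X = 108 (X = 63 - 9*(-5) = 63 + 45 = 108)
l = 1283/4 (l = -4 + (2253 - 954)/4 = -4 + (¼)*1299 = -4 + 1299/4 = 1283/4 ≈ 320.75)
u = 2491 (u = 7 + 108*23 = 7 + 2484 = 2491)
(l + 4369)*(u - 2369) = (1283/4 + 4369)*(2491 - 2369) = (18759/4)*122 = 1144299/2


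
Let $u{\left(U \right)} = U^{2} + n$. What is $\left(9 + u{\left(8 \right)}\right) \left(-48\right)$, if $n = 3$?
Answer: $-3648$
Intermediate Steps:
$u{\left(U \right)} = 3 + U^{2}$ ($u{\left(U \right)} = U^{2} + 3 = 3 + U^{2}$)
$\left(9 + u{\left(8 \right)}\right) \left(-48\right) = \left(9 + \left(3 + 8^{2}\right)\right) \left(-48\right) = \left(9 + \left(3 + 64\right)\right) \left(-48\right) = \left(9 + 67\right) \left(-48\right) = 76 \left(-48\right) = -3648$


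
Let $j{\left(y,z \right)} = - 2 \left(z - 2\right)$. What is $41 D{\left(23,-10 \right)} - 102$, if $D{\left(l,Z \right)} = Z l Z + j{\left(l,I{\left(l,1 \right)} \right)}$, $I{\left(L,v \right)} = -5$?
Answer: $94772$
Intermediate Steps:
$j{\left(y,z \right)} = 4 - 2 z$ ($j{\left(y,z \right)} = - 2 \left(-2 + z\right) = 4 - 2 z$)
$D{\left(l,Z \right)} = 14 + l Z^{2}$ ($D{\left(l,Z \right)} = Z l Z + \left(4 - -10\right) = l Z^{2} + \left(4 + 10\right) = l Z^{2} + 14 = 14 + l Z^{2}$)
$41 D{\left(23,-10 \right)} - 102 = 41 \left(14 + 23 \left(-10\right)^{2}\right) - 102 = 41 \left(14 + 23 \cdot 100\right) - 102 = 41 \left(14 + 2300\right) - 102 = 41 \cdot 2314 - 102 = 94874 - 102 = 94772$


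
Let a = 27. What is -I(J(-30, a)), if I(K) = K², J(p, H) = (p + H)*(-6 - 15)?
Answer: -3969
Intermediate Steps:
J(p, H) = -21*H - 21*p (J(p, H) = (H + p)*(-21) = -21*H - 21*p)
-I(J(-30, a)) = -(-21*27 - 21*(-30))² = -(-567 + 630)² = -1*63² = -1*3969 = -3969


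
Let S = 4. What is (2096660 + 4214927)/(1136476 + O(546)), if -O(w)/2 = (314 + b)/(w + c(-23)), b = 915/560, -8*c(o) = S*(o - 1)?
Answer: 197224470576/35512566697 ≈ 5.5536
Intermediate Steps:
c(o) = ½ - o/2 (c(o) = -(o - 1)/2 = -(-1 + o)/2 = -(-4 + 4*o)/8 = ½ - o/2)
b = 183/112 (b = 915*(1/560) = 183/112 ≈ 1.6339)
O(w) = -35351/(56*(12 + w)) (O(w) = -2*(314 + 183/112)/(w + (½ - ½*(-23))) = -35351/(56*(w + (½ + 23/2))) = -35351/(56*(w + 12)) = -35351/(56*(12 + w)))
(2096660 + 4214927)/(1136476 + O(546)) = (2096660 + 4214927)/(1136476 - 35351/(672 + 56*546)) = 6311587/(1136476 - 35351/(672 + 30576)) = 6311587/(1136476 - 35351/31248) = 6311587/(35512566697/31248) = 6311587*(31248/35512566697) = 197224470576/35512566697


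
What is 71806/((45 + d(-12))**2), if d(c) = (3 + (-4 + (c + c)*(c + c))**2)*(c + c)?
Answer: 71806/61660861068249 ≈ 1.1645e-9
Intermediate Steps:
d(c) = 2*c*(3 + (-4 + 4*c**2)**2) (d(c) = (3 + (-4 + (2*c)*(2*c))**2)*(2*c) = (3 + (-4 + 4*c**2)**2)*(2*c) = 2*c*(3 + (-4 + 4*c**2)**2))
71806/((45 + d(-12))**2) = 71806/((45 + 2*(-12)*(3 + 16*(-1 + (-12)**2)**2))**2) = 71806/((45 + 2*(-12)*(3 + 16*(-1 + 144)**2))**2) = 71806/((45 + 2*(-12)*(3 + 16*143**2))**2) = 71806/((45 + 2*(-12)*(3 + 16*20449))**2) = 71806/((45 + 2*(-12)*(3 + 327184))**2) = 71806/((45 + 2*(-12)*327187)**2) = 71806/((45 - 7852488)**2) = 71806/((-7852443)**2) = 71806/61660861068249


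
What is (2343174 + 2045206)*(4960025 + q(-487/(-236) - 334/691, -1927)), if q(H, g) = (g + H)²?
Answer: 252875341219954567992695/6648445444 ≈ 3.8035e+13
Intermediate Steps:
q(H, g) = (H + g)²
(2343174 + 2045206)*(4960025 + q(-487/(-236) - 334/691, -1927)) = (2343174 + 2045206)*(4960025 + ((-487/(-236) - 334/691) - 1927)²) = 4388380*(4960025 + ((-487*(-1/236) - 334*1/691) - 1927)²) = 4388380*(4960025 + ((487/236 - 334/691) - 1927)²) = 4388380*(4960025 + (257693/163076 - 1927)²) = 4388380*(4960025 + (-313989759/163076)²) = 4388380*(4960025 + 98589568756878081/26593781776) = 4388380*(230495391210382481/26593781776) = 252875341219954567992695/6648445444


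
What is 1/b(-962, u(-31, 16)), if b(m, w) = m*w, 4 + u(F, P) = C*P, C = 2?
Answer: -1/26936 ≈ -3.7125e-5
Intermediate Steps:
u(F, P) = -4 + 2*P
1/b(-962, u(-31, 16)) = 1/(-962*(-4 + 2*16)) = 1/(-962*(-4 + 32)) = 1/(-962*28) = 1/(-26936) = -1/26936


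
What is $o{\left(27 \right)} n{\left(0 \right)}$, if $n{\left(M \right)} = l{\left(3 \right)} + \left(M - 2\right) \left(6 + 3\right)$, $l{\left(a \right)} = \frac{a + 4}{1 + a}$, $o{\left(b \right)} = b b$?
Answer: $- \frac{47385}{4} \approx -11846.0$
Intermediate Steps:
$o{\left(b \right)} = b^{2}$
$l{\left(a \right)} = \frac{4 + a}{1 + a}$
$n{\left(M \right)} = - \frac{65}{4} + 9 M$ ($n{\left(M \right)} = \frac{4 + 3}{1 + 3} + \left(M - 2\right) \left(6 + 3\right) = \frac{1}{4} \cdot 7 + \left(-2 + M\right) 9 = \frac{1}{4} \cdot 7 + \left(-18 + 9 M\right) = \frac{7}{4} + \left(-18 + 9 M\right) = - \frac{65}{4} + 9 M$)
$o{\left(27 \right)} n{\left(0 \right)} = 27^{2} \left(- \frac{65}{4} + 9 \cdot 0\right) = 729 \left(- \frac{65}{4} + 0\right) = 729 \left(- \frac{65}{4}\right) = - \frac{47385}{4}$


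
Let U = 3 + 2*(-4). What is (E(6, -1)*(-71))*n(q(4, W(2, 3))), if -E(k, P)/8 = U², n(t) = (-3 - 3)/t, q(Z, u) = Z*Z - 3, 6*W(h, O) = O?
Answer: -85200/13 ≈ -6553.8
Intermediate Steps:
W(h, O) = O/6
U = -5 (U = 3 - 8 = -5)
q(Z, u) = -3 + Z² (q(Z, u) = Z² - 3 = -3 + Z²)
n(t) = -6/t
E(k, P) = -200 (E(k, P) = -8*(-5)² = -8*25 = -200)
(E(6, -1)*(-71))*n(q(4, W(2, 3))) = (-200*(-71))*(-6/(-3 + 4²)) = 14200*(-6/(-3 + 16)) = 14200*(-6/13) = -85200/13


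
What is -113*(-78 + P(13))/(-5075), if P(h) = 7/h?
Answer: -113791/65975 ≈ -1.7248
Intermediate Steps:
-113*(-78 + P(13))/(-5075) = -113*(-78 + 7/13)/(-5075) = -113*(-78 + 7*(1/13))*(-1/5075) = -113*(-78 + 7/13)*(-1/5075) = -113*(-1007/13)*(-1/5075) = (113791/13)*(-1/5075) = -113791/65975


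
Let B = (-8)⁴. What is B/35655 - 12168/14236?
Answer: -93884846/126896145 ≈ -0.73986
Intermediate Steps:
B = 4096
B/35655 - 12168/14236 = 4096/35655 - 12168/14236 = 4096*(1/35655) - 12168*1/14236 = 4096/35655 - 3042/3559 = -93884846/126896145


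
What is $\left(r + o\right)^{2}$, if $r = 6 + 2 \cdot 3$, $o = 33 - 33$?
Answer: $144$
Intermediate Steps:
$o = 0$ ($o = 33 - 33 = 0$)
$r = 12$ ($r = 6 + 6 = 12$)
$\left(r + o\right)^{2} = \left(12 + 0\right)^{2} = 12^{2} = 144$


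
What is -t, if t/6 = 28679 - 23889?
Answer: -28740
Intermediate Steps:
t = 28740 (t = 6*(28679 - 23889) = 6*4790 = 28740)
-t = -1*28740 = -28740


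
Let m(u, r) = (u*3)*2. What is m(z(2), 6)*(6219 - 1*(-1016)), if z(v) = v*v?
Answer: 173640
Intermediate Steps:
z(v) = v²
m(u, r) = 6*u (m(u, r) = (3*u)*2 = 6*u)
m(z(2), 6)*(6219 - 1*(-1016)) = (6*2²)*(6219 - 1*(-1016)) = (6*4)*(6219 + 1016) = 24*7235 = 173640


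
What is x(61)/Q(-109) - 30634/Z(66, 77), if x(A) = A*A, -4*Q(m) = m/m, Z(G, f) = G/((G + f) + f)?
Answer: -350992/3 ≈ -1.1700e+5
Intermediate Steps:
Z(G, f) = G/(G + 2*f)
Q(m) = -¼ (Q(m) = -m/(4*m) = -¼*1 = -¼)
x(A) = A²
x(61)/Q(-109) - 30634/Z(66, 77) = 61²/(-¼) - 30634/(66/(66 + 2*77)) = 3721*(-4) - 30634/(66/(66 + 154)) = -14884 - 30634/(66/220) = -14884 - 30634/(66*(1/220)) = -14884 - 30634/3/10 = -14884 - 30634*10/3 = -14884 - 306340/3 = -350992/3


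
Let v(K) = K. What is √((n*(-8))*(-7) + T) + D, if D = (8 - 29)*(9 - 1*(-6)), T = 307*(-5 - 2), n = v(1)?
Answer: -315 + I*√2093 ≈ -315.0 + 45.749*I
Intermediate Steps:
n = 1
T = -2149 (T = 307*(-7) = -2149)
D = -315 (D = -21*(9 + 6) = -21*15 = -315)
√((n*(-8))*(-7) + T) + D = √((1*(-8))*(-7) - 2149) - 315 = √(-8*(-7) - 2149) - 315 = √(56 - 2149) - 315 = √(-2093) - 315 = I*√2093 - 315 = -315 + I*√2093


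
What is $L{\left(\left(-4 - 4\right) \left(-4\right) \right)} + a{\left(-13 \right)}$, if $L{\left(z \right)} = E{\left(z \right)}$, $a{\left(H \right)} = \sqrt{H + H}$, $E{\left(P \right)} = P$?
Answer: $32 + i \sqrt{26} \approx 32.0 + 5.099 i$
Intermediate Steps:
$a{\left(H \right)} = \sqrt{2} \sqrt{H}$ ($a{\left(H \right)} = \sqrt{2 H} = \sqrt{2} \sqrt{H}$)
$L{\left(z \right)} = z$
$L{\left(\left(-4 - 4\right) \left(-4\right) \right)} + a{\left(-13 \right)} = \left(-4 - 4\right) \left(-4\right) + \sqrt{2} \sqrt{-13} = \left(-8\right) \left(-4\right) + \sqrt{2} i \sqrt{13} = 32 + i \sqrt{26}$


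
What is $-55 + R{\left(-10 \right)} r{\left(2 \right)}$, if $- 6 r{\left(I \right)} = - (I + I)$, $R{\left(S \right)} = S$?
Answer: $- \frac{185}{3} \approx -61.667$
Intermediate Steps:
$r{\left(I \right)} = \frac{I}{3}$ ($r{\left(I \right)} = - \frac{\left(-1\right) \left(I + I\right)}{6} = - \frac{\left(-1\right) 2 I}{6} = - \frac{\left(-2\right) I}{6} = \frac{I}{3}$)
$-55 + R{\left(-10 \right)} r{\left(2 \right)} = -55 - 10 \cdot \frac{1}{3} \cdot 2 = -55 - \frac{20}{3} = - \frac{185}{3}$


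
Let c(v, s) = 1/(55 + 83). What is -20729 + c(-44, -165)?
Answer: -2860601/138 ≈ -20729.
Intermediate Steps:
c(v, s) = 1/138
-20729 + c(-44, -165) = -20729 + 1/138 = -2860601/138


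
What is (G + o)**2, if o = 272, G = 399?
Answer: 450241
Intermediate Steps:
(G + o)**2 = (399 + 272)**2 = 671**2 = 450241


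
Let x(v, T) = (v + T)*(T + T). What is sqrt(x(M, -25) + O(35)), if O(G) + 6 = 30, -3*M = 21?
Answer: 2*sqrt(406) ≈ 40.299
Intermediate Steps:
M = -7 (M = -1/3*21 = -7)
O(G) = 24 (O(G) = -6 + 30 = 24)
x(v, T) = 2*T*(T + v) (x(v, T) = (T + v)*(2*T) = 2*T*(T + v))
sqrt(x(M, -25) + O(35)) = sqrt(2*(-25)*(-25 - 7) + 24) = sqrt(2*(-25)*(-32) + 24) = sqrt(1600 + 24) = sqrt(1624) = 2*sqrt(406)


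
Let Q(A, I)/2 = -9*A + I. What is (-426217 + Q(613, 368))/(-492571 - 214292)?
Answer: 145505/235621 ≈ 0.61754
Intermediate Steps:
Q(A, I) = -18*A + 2*I (Q(A, I) = 2*(-9*A + I) = 2*(I - 9*A) = -18*A + 2*I)
(-426217 + Q(613, 368))/(-492571 - 214292) = (-426217 + (-18*613 + 2*368))/(-492571 - 214292) = (-426217 + (-11034 + 736))/(-706863) = (-426217 - 10298)*(-1/706863) = -436515*(-1/706863) = 145505/235621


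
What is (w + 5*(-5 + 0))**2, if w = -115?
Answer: 19600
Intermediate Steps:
(w + 5*(-5 + 0))**2 = (-115 + 5*(-5 + 0))**2 = (-115 + 5*(-5))**2 = (-115 - 25)**2 = (-140)**2 = 19600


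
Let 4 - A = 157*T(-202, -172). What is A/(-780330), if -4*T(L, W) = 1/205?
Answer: -3437/639870600 ≈ -5.3714e-6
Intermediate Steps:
T(L, W) = -1/820 (T(L, W) = -¼/205 = -¼*1/205 = -1/820)
A = 3437/820 (A = 4 - 157*(-1)/820 = 4 - 1*(-157/820) = 4 + 157/820 = 3437/820 ≈ 4.1915)
A/(-780330) = (3437/820)/(-780330) = (3437/820)*(-1/780330) = -3437/639870600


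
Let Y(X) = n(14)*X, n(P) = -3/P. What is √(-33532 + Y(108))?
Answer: I*√1644202/7 ≈ 183.18*I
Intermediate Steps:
Y(X) = -3*X/14 (Y(X) = (-3/14)*X = (-3*1/14)*X = -3*X/14)
√(-33532 + Y(108)) = √(-33532 - 3/14*108) = √(-33532 - 162/7) = √(-234886/7) = I*√1644202/7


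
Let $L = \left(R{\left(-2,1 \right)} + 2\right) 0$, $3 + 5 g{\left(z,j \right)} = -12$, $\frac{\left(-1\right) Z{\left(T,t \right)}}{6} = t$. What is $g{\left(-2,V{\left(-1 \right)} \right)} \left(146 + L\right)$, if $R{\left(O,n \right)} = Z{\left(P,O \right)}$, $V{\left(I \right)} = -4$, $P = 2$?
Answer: $-438$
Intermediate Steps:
$Z{\left(T,t \right)} = - 6 t$
$g{\left(z,j \right)} = -3$ ($g{\left(z,j \right)} = - \frac{3}{5} + \frac{1}{5} \left(-12\right) = - \frac{3}{5} - \frac{12}{5} = -3$)
$R{\left(O,n \right)} = - 6 O$
$L = 0$ ($L = \left(\left(-6\right) \left(-2\right) + 2\right) 0 = \left(12 + 2\right) 0 = 14 \cdot 0 = 0$)
$g{\left(-2,V{\left(-1 \right)} \right)} \left(146 + L\right) = - 3 \left(146 + 0\right) = \left(-3\right) 146 = -438$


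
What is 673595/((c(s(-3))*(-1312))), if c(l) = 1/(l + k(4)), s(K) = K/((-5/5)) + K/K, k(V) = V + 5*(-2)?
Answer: 673595/656 ≈ 1026.8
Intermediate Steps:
k(V) = -10 + V (k(V) = V - 10 = -10 + V)
s(K) = 1 - K (s(K) = K/((-5*1/5)) + 1 = K/(-1) + 1 = K*(-1) + 1 = -K + 1 = 1 - K)
c(l) = 1/(-6 + l) (c(l) = 1/(l + (-10 + 4)) = 1/(l - 6) = 1/(-6 + l))
673595/((c(s(-3))*(-1312))) = 673595/((-1312/(-6 + (1 - 1*(-3))))) = 673595/((-1312/(-6 + (1 + 3)))) = 673595/((-1312/(-6 + 4))) = 673595/((-1312/(-2))) = 673595/((-1/2*(-1312))) = 673595/656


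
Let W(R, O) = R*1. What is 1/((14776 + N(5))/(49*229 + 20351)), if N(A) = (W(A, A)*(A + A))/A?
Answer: 15786/7393 ≈ 2.1353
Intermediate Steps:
W(R, O) = R
N(A) = 2*A (N(A) = (A*(A + A))/A = (A*(2*A))/A = (2*A²)/A = 2*A)
1/((14776 + N(5))/(49*229 + 20351)) = 1/((14776 + 2*5)/(49*229 + 20351)) = 1/((14776 + 10)/(11221 + 20351)) = 1/(14786/31572) = 1/(14786*(1/31572)) = 1/(7393/15786) = 15786/7393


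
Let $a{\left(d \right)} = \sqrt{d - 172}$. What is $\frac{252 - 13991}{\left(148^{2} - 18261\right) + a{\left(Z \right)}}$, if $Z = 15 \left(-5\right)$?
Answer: $- \frac{50051177}{13271696} + \frac{13739 i \sqrt{247}}{13271696} \approx -3.7713 + 0.01627 i$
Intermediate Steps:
$Z = -75$
$a{\left(d \right)} = \sqrt{-172 + d}$
$\frac{252 - 13991}{\left(148^{2} - 18261\right) + a{\left(Z \right)}} = \frac{252 - 13991}{\left(148^{2} - 18261\right) + \sqrt{-172 - 75}} = - \frac{13739}{\left(21904 - 18261\right) + \sqrt{-247}} = - \frac{13739}{3643 + i \sqrt{247}}$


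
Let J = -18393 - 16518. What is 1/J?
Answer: -1/34911 ≈ -2.8644e-5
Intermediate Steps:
J = -34911
1/J = 1/(-34911) = -1/34911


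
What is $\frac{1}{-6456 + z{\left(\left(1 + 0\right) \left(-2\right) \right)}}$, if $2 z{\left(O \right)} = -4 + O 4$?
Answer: $- \frac{1}{6462} \approx -0.00015475$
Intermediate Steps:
$z{\left(O \right)} = -2 + 2 O$ ($z{\left(O \right)} = \frac{-4 + O 4}{2} = \frac{-4 + 4 O}{2} = -2 + 2 O$)
$\frac{1}{-6456 + z{\left(\left(1 + 0\right) \left(-2\right) \right)}} = \frac{1}{-6456 + \left(-2 + 2 \left(1 + 0\right) \left(-2\right)\right)} = \frac{1}{-6456 + \left(-2 + 2 \cdot 1 \left(-2\right)\right)} = \frac{1}{-6456 + \left(-2 + 2 \left(-2\right)\right)} = \frac{1}{-6456 - 6} = \frac{1}{-6462} = - \frac{1}{6462}$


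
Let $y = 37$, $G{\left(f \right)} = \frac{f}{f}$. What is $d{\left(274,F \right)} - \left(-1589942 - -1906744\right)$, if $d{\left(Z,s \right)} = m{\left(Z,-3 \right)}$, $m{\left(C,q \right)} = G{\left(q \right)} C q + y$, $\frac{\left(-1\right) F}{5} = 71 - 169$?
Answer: $-317587$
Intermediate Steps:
$F = 490$ ($F = - 5 \left(71 - 169\right) = \left(-5\right) \left(-98\right) = 490$)
$G{\left(f \right)} = 1$
$m{\left(C,q \right)} = 37 + C q$ ($m{\left(C,q \right)} = 1 C q + 37 = C q + 37 = 37 + C q$)
$d{\left(Z,s \right)} = 37 - 3 Z$ ($d{\left(Z,s \right)} = 37 + Z \left(-3\right) = 37 - 3 Z$)
$d{\left(274,F \right)} - \left(-1589942 - -1906744\right) = \left(37 - 822\right) - \left(-1589942 - -1906744\right) = \left(37 - 822\right) - \left(-1589942 + 1906744\right) = -785 - 316802 = -317587$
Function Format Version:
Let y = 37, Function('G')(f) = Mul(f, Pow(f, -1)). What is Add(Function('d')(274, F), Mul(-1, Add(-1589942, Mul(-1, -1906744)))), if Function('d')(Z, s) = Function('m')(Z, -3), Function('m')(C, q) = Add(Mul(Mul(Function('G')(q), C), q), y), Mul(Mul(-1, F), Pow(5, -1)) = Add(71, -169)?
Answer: -317587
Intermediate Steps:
F = 490 (F = Mul(-5, Add(71, -169)) = Mul(-5, -98) = 490)
Function('G')(f) = 1
Function('m')(C, q) = Add(37, Mul(C, q)) (Function('m')(C, q) = Add(Mul(Mul(1, C), q), 37) = Add(Mul(C, q), 37) = Add(37, Mul(C, q)))
Function('d')(Z, s) = Add(37, Mul(-3, Z)) (Function('d')(Z, s) = Add(37, Mul(Z, -3)) = Add(37, Mul(-3, Z)))
Add(Function('d')(274, F), Mul(-1, Add(-1589942, Mul(-1, -1906744)))) = Add(Add(37, Mul(-3, 274)), Mul(-1, Add(-1589942, Mul(-1, -1906744)))) = Add(Add(37, -822), Mul(-1, Add(-1589942, 1906744))) = Add(-785, Mul(-1, 316802)) = Add(-785, -316802) = -317587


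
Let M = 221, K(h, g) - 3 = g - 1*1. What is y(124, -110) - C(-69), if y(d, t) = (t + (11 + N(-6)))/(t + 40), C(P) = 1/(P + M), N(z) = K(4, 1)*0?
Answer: 7489/5320 ≈ 1.4077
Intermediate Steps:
K(h, g) = 2 + g (K(h, g) = 3 + (g - 1*1) = 3 + (g - 1) = 3 + (-1 + g) = 2 + g)
N(z) = 0 (N(z) = (2 + 1)*0 = 3*0 = 0)
C(P) = 1/(221 + P) (C(P) = 1/(P + 221) = 1/(221 + P))
y(d, t) = (11 + t)/(40 + t) (y(d, t) = (t + (11 + 0))/(t + 40) = (t + 11)/(40 + t) = (11 + t)/(40 + t))
y(124, -110) - C(-69) = (11 - 110)/(40 - 110) - 1/(221 - 69) = -99/(-70) - 1/152 = -1/70*(-99) - 1*1/152 = 99/70 - 1/152 = 7489/5320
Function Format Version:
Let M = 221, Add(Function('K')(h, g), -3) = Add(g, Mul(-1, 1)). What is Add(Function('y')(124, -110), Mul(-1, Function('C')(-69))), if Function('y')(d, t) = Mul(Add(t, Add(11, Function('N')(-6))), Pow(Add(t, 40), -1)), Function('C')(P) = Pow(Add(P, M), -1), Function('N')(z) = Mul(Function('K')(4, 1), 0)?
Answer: Rational(7489, 5320) ≈ 1.4077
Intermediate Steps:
Function('K')(h, g) = Add(2, g) (Function('K')(h, g) = Add(3, Add(g, Mul(-1, 1))) = Add(3, Add(g, -1)) = Add(3, Add(-1, g)) = Add(2, g))
Function('N')(z) = 0 (Function('N')(z) = Mul(Add(2, 1), 0) = Mul(3, 0) = 0)
Function('C')(P) = Pow(Add(221, P), -1) (Function('C')(P) = Pow(Add(P, 221), -1) = Pow(Add(221, P), -1))
Function('y')(d, t) = Mul(Pow(Add(40, t), -1), Add(11, t)) (Function('y')(d, t) = Mul(Add(t, Add(11, 0)), Pow(Add(t, 40), -1)) = Mul(Add(t, 11), Pow(Add(40, t), -1)) = Mul(Add(11, t), Pow(Add(40, t), -1)) = Mul(Pow(Add(40, t), -1), Add(11, t)))
Add(Function('y')(124, -110), Mul(-1, Function('C')(-69))) = Add(Mul(Pow(Add(40, -110), -1), Add(11, -110)), Mul(-1, Pow(Add(221, -69), -1))) = Add(Mul(Pow(-70, -1), -99), Mul(-1, Pow(152, -1))) = Add(Mul(Rational(-1, 70), -99), Mul(-1, Rational(1, 152))) = Add(Rational(99, 70), Rational(-1, 152)) = Rational(7489, 5320)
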